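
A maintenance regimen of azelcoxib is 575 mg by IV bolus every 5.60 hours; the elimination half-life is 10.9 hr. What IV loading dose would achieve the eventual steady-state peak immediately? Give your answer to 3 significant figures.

k = ln 2 / 10.9 = 0.06359 hr⁻¹
Accumulation ratio R = 1 / (1 − e^(−kτ)) = 1 / (1 − e^(−0.06359×5.60)) = 1 / (1 − 0.7004) = 3.338
Loading dose = maintenance dose × R = 575 × 3.338 ≈ 1920 mg

1920 mg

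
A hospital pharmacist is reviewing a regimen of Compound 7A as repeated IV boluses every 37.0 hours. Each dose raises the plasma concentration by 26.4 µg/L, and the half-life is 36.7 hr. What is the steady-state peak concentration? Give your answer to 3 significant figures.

52.5 µg/L

k = ln 2 / 36.7 = 0.01889 hr⁻¹
Fraction remaining after one interval: e^(−kτ) = e^(−0.01889 × 37.0) = 0.4972
R = 1 / (1 − 0.4972) = 1.989
Css,max = 26.4 × 1.989 ≈ 52.5 µg/L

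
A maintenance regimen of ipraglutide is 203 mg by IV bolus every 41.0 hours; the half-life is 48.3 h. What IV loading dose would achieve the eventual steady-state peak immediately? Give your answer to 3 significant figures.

456 mg

k = ln 2 / 48.3 = 0.01435 h⁻¹
Accumulation ratio R = 1 / (1 − e^(−kτ)) = 1 / (1 − e^(−0.01435×41.0)) = 1 / (1 − 0.5552) = 2.248
Loading dose = maintenance dose × R = 203 × 2.248 ≈ 456 mg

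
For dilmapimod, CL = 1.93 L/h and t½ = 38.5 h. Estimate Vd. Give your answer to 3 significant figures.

107 L

k = ln 2 / t½ = ln 2 / 38.5 = 0.01800 h⁻¹
V = CL / k = 1.93 / 0.01800 ≈ 107 L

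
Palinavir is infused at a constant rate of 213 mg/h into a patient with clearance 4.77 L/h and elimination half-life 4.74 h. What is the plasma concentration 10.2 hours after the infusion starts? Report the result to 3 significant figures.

Css = rate / CL = 213 / 4.77 = 44.65 mg/L
k = ln 2 / 4.74 = 0.1462 h⁻¹
C(t) = Css (1 − e^(−kt)) = 44.65 × (1 − e^(−1.492)) = 44.65 × 0.7750 ≈ 34.6 mg/L

34.6 mg/L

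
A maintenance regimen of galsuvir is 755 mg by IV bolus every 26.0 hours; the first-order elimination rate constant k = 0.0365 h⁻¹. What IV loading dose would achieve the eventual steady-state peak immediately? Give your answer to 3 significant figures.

Accumulation ratio R = 1 / (1 − e^(−kτ)) = 1 / (1 − e^(−0.03650×26.0)) = 1 / (1 − 0.3871) = 1.632
Loading dose = maintenance dose × R = 755 × 1.632 ≈ 1230 mg

1230 mg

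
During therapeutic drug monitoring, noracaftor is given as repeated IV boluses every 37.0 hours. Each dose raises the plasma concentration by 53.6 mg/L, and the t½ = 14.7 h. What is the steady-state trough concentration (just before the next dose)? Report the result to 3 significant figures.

k = ln 2 / 14.7 = 0.04715 h⁻¹
Fraction remaining after one interval: e^(−kτ) = e^(−0.04715 × 37.0) = 0.1747
R = 1 / (1 − 0.1747) = 1.212
Css,max = 53.6 × 1.212 = 64.95 mg/L
Css,min = Css,max × e^(−kτ) = 64.95 × 0.1747 ≈ 11.3 mg/L

11.3 mg/L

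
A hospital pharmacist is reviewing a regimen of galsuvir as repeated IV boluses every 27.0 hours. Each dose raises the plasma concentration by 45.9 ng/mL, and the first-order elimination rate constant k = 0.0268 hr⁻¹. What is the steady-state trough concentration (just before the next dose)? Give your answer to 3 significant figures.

Fraction remaining after one interval: e^(−kτ) = e^(−0.02680 × 27.0) = 0.4850
R = 1 / (1 − 0.4850) = 1.942
Css,max = 45.9 × 1.942 = 89.13 ng/mL
Css,min = Css,max × e^(−kτ) = 89.13 × 0.4850 ≈ 43.2 ng/mL

43.2 ng/mL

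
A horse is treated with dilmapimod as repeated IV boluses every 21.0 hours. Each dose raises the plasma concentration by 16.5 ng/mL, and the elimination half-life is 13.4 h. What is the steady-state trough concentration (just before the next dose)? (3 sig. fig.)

k = ln 2 / 13.4 = 0.05173 h⁻¹
Fraction remaining after one interval: e^(−kτ) = e^(−0.05173 × 21.0) = 0.3375
R = 1 / (1 − 0.3375) = 1.509
Css,max = 16.5 × 1.509 = 24.90 ng/mL
Css,min = Css,max × e^(−kτ) = 24.90 × 0.3375 ≈ 8.40 ng/mL

8.40 ng/mL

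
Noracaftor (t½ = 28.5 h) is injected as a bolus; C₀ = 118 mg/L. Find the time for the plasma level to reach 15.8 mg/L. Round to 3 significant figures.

82.7 hours

k = ln 2 / 28.5 = 0.02432 h⁻¹
C(t) = C₀ e^(−kt)  ⇒  t = ln(C₀/C) / k
t = ln(118/15.8) / 0.02432 = 2.011 / 0.02432 ≈ 82.7 hours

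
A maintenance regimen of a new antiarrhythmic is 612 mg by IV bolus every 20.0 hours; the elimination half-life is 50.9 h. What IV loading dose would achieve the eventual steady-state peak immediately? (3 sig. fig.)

k = ln 2 / 50.9 = 0.01362 h⁻¹
Accumulation ratio R = 1 / (1 − e^(−kτ)) = 1 / (1 − e^(−0.01362×20.0)) = 1 / (1 − 0.7616) = 4.194
Loading dose = maintenance dose × R = 612 × 4.194 ≈ 2570 mg

2570 mg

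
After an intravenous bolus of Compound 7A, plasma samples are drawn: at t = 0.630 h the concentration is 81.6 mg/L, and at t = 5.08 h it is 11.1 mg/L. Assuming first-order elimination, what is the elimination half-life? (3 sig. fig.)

k = ln(C₁/C₂) / (t₂ − t₁) = ln(81.6/11.1) / (5.08 − 0.630)
  = 1.995 / 4.450 = 0.4483 h⁻¹
t½ = ln 2 / k = ln 2 / 0.4483 ≈ 1.55 hours

1.55 hours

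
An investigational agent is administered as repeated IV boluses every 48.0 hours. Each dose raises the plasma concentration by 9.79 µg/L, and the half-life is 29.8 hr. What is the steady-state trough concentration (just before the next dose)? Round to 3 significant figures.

4.77 µg/L

k = ln 2 / 29.8 = 0.02326 hr⁻¹
Fraction remaining after one interval: e^(−kτ) = e^(−0.02326 × 48.0) = 0.3274
R = 1 / (1 − 0.3274) = 1.487
Css,max = 9.79 × 1.487 = 14.56 µg/L
Css,min = Css,max × e^(−kτ) = 14.56 × 0.3274 ≈ 4.77 µg/L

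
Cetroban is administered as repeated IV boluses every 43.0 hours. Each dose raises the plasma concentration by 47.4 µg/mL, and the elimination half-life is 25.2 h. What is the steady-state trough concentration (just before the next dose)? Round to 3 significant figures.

20.9 µg/mL

k = ln 2 / 25.2 = 0.02751 h⁻¹
Fraction remaining after one interval: e^(−kτ) = e^(−0.02751 × 43.0) = 0.3064
R = 1 / (1 − 0.3064) = 1.442
Css,max = 47.4 × 1.442 = 68.34 µg/mL
Css,min = Css,max × e^(−kτ) = 68.34 × 0.3064 ≈ 20.9 µg/mL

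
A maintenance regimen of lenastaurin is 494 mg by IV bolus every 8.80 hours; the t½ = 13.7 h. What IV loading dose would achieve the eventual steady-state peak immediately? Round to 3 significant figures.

k = ln 2 / 13.7 = 0.05059 h⁻¹
Accumulation ratio R = 1 / (1 − e^(−kτ)) = 1 / (1 − e^(−0.05059×8.80)) = 1 / (1 − 0.6407) = 2.783
Loading dose = maintenance dose × R = 494 × 2.783 ≈ 1370 mg

1370 mg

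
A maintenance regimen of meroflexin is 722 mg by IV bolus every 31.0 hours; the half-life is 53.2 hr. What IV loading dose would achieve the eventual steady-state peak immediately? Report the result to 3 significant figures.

k = ln 2 / 53.2 = 0.01303 hr⁻¹
Accumulation ratio R = 1 / (1 − e^(−kτ)) = 1 / (1 − e^(−0.01303×31.0)) = 1 / (1 − 0.6677) = 3.009
Loading dose = maintenance dose × R = 722 × 3.009 ≈ 2170 mg

2170 mg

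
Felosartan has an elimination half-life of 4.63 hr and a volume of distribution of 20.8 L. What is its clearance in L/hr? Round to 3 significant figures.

k = ln 2 / t½ = ln 2 / 4.63 = 0.1497 hr⁻¹
CL = k · V = 0.1497 × 20.8 ≈ 3.11 L/hr

3.11 L/hr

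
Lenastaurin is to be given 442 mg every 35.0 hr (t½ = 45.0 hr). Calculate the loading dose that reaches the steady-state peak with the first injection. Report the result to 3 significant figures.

k = ln 2 / 45.0 = 0.01540 hr⁻¹
Accumulation ratio R = 1 / (1 − e^(−kτ)) = 1 / (1 − e^(−0.01540×35.0)) = 1 / (1 − 0.5833) = 2.400
Loading dose = maintenance dose × R = 442 × 2.400 ≈ 1060 mg

1060 mg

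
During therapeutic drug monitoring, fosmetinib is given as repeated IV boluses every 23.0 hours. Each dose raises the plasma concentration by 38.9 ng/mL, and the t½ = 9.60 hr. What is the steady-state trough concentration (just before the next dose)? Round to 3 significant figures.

k = ln 2 / 9.60 = 0.07220 hr⁻¹
Fraction remaining after one interval: e^(−kτ) = e^(−0.07220 × 23.0) = 0.1900
R = 1 / (1 − 0.1900) = 1.235
Css,max = 38.9 × 1.235 = 48.03 ng/mL
Css,min = Css,max × e^(−kτ) = 48.03 × 0.1900 ≈ 9.13 ng/mL

9.13 ng/mL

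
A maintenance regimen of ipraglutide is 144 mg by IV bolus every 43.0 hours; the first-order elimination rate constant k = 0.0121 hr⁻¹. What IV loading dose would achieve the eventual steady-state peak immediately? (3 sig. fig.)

Accumulation ratio R = 1 / (1 − e^(−kτ)) = 1 / (1 − e^(−0.01210×43.0)) = 1 / (1 − 0.5943) = 2.465
Loading dose = maintenance dose × R = 144 × 2.465 ≈ 355 mg

355 mg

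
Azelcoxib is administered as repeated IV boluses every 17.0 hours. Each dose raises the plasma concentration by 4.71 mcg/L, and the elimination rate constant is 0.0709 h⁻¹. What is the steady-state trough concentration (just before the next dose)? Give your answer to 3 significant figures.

Fraction remaining after one interval: e^(−kτ) = e^(−0.07090 × 17.0) = 0.2996
R = 1 / (1 − 0.2996) = 1.428
Css,max = 4.71 × 1.428 = 6.725 mcg/L
Css,min = Css,max × e^(−kτ) = 6.725 × 0.2996 ≈ 2.01 mcg/L

2.01 mcg/L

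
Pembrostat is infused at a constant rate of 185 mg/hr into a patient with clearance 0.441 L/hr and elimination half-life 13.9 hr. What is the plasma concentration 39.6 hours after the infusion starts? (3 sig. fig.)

Css = rate / CL = 185 / 0.441 = 419.5 µg/mL
k = ln 2 / 13.9 = 0.04987 hr⁻¹
C(t) = Css (1 − e^(−kt)) = 419.5 × (1 − e^(−1.975)) = 419.5 × 0.8612 ≈ 361 µg/mL

361 µg/mL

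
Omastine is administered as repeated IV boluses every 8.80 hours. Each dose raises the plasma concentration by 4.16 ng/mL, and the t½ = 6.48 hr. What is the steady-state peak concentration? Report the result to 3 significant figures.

6.82 ng/mL

k = ln 2 / 6.48 = 0.1070 hr⁻¹
Fraction remaining after one interval: e^(−kτ) = e^(−0.1070 × 8.80) = 0.3901
R = 1 / (1 − 0.3901) = 1.640
Css,max = 4.16 × 1.640 ≈ 6.82 ng/mL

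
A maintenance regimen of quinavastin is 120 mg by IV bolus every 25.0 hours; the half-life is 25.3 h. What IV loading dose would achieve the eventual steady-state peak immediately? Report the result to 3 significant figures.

242 mg

k = ln 2 / 25.3 = 0.02740 h⁻¹
Accumulation ratio R = 1 / (1 − e^(−kτ)) = 1 / (1 − e^(−0.02740×25.0)) = 1 / (1 − 0.5041) = 2.017
Loading dose = maintenance dose × R = 120 × 2.017 ≈ 242 mg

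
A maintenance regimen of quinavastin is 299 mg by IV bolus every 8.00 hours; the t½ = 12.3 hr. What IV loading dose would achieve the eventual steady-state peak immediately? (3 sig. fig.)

824 mg

k = ln 2 / 12.3 = 0.05635 hr⁻¹
Accumulation ratio R = 1 / (1 − e^(−kτ)) = 1 / (1 − e^(−0.05635×8.00)) = 1 / (1 − 0.6371) = 2.756
Loading dose = maintenance dose × R = 299 × 2.756 ≈ 824 mg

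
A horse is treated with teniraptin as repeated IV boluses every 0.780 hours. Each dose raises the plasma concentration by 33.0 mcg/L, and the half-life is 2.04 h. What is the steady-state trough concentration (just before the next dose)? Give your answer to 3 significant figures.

109 mcg/L

k = ln 2 / 2.04 = 0.3398 h⁻¹
Fraction remaining after one interval: e^(−kτ) = e^(−0.3398 × 0.780) = 0.7672
R = 1 / (1 − 0.7672) = 4.295
Css,max = 33.0 × 4.295 = 141.7 mcg/L
Css,min = Css,max × e^(−kτ) = 141.7 × 0.7672 ≈ 109 mcg/L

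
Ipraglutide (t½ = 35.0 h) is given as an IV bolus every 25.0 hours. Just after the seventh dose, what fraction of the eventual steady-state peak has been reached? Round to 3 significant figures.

k = ln 2 / 35.0 = 0.01980 h⁻¹
f_n = 1 − e^(−nkτ) = 1 − e^(−7 × 0.01980 × 25.0) = 1 − e^(−3.466) = 1 − 0.03125 ≈ 0.969

0.969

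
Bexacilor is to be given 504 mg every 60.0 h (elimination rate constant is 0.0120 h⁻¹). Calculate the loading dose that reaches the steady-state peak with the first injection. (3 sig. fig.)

Accumulation ratio R = 1 / (1 − e^(−kτ)) = 1 / (1 − e^(−0.01200×60.0)) = 1 / (1 − 0.4868) = 1.948
Loading dose = maintenance dose × R = 504 × 1.948 ≈ 982 mg

982 mg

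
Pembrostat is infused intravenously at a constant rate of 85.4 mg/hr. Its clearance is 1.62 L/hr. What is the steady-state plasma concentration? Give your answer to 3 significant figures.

Css = infusion rate / CL = 85.4 / 1.62 ≈ 52.7 mg/L

52.7 mg/L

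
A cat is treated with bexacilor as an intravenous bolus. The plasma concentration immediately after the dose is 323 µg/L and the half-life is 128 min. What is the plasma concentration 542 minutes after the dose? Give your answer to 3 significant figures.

17.2 µg/L

k = ln 2 / 128 = 0.005415 min⁻¹
C(t) = C₀ e^(−kt) = 323 × e^(−0.005415 × 542) = 323 × e^(−2.935) = 323 × 0.05313 ≈ 17.2 µg/L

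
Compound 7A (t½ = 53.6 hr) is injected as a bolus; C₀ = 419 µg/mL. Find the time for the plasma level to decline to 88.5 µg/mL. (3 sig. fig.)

k = ln 2 / 53.6 = 0.01293 hr⁻¹
C(t) = C₀ e^(−kt)  ⇒  t = ln(C₀/C) / k
t = ln(419/88.5) / 0.01293 = 1.555 / 0.01293 ≈ 120 hours

120 hours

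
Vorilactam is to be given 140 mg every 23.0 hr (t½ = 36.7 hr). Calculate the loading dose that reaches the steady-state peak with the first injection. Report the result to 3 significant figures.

k = ln 2 / 36.7 = 0.01889 hr⁻¹
Accumulation ratio R = 1 / (1 − e^(−kτ)) = 1 / (1 − e^(−0.01889×23.0)) = 1 / (1 − 0.6477) = 2.838
Loading dose = maintenance dose × R = 140 × 2.838 ≈ 397 mg

397 mg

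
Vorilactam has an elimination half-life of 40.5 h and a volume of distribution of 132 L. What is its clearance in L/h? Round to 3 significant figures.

k = ln 2 / t½ = ln 2 / 40.5 = 0.01711 h⁻¹
CL = k · V = 0.01711 × 132 ≈ 2.26 L/h

2.26 L/h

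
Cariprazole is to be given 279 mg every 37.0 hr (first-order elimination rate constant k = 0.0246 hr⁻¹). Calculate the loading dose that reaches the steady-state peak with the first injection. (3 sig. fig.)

Accumulation ratio R = 1 / (1 − e^(−kτ)) = 1 / (1 − e^(−0.02460×37.0)) = 1 / (1 − 0.4024) = 1.673
Loading dose = maintenance dose × R = 279 × 1.673 ≈ 467 mg

467 mg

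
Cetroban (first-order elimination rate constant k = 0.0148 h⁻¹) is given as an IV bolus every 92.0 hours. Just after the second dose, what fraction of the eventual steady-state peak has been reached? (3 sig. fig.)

f_n = 1 − e^(−nkτ) = 1 − e^(−2 × 0.01480 × 92.0) = 1 − e^(−2.723) = 1 − 0.06566 ≈ 0.934

0.934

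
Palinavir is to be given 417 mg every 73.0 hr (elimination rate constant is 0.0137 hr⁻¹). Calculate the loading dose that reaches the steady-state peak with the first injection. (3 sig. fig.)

660 mg

Accumulation ratio R = 1 / (1 − e^(−kτ)) = 1 / (1 − e^(−0.01370×73.0)) = 1 / (1 − 0.3678) = 1.582
Loading dose = maintenance dose × R = 417 × 1.582 ≈ 660 mg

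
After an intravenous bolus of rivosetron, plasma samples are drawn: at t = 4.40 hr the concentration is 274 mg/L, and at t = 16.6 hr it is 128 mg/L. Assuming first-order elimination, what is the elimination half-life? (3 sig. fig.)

k = ln(C₁/C₂) / (t₂ − t₁) = ln(274/128) / (16.6 − 4.40)
  = 0.7611 / 12.20 = 0.06239 hr⁻¹
t½ = ln 2 / k = ln 2 / 0.06239 ≈ 11.1 hours

11.1 hours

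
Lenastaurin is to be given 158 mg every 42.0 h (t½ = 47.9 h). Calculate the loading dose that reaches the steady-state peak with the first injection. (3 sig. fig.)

k = ln 2 / 47.9 = 0.01447 h⁻¹
Accumulation ratio R = 1 / (1 − e^(−kτ)) = 1 / (1 − e^(−0.01447×42.0)) = 1 / (1 − 0.5446) = 2.196
Loading dose = maintenance dose × R = 158 × 2.196 ≈ 347 mg

347 mg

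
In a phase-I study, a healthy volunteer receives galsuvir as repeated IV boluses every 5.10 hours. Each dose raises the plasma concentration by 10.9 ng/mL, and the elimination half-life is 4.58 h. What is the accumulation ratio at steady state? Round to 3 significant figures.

1.86

k = ln 2 / 4.58 = 0.1513 h⁻¹
Fraction remaining after one interval: e^(−kτ) = e^(−0.1513 × 5.10) = 0.4622
R = 1 / (1 − 0.4622) = 1 / 0.5378 ≈ 1.86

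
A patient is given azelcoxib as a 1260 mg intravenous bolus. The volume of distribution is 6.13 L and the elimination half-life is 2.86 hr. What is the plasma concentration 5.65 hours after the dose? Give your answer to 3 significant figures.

52.3 µg/mL

C₀ = dose / V = 1260 / 6.13 = 205.5 µg/mL
k = ln 2 / 2.86 = 0.2424 hr⁻¹
C(t) = C₀ e^(−kt) = 205.5 × e^(−0.2424 × 5.65) = 205.5 × e^(−1.369) = 205.5 × 0.2543 ≈ 52.3 µg/mL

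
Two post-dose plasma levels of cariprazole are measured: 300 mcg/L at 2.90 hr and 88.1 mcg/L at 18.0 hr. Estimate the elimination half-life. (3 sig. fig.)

k = ln(C₁/C₂) / (t₂ − t₁) = ln(300/88.1) / (18.0 − 2.90)
  = 1.225 / 15.10 = 0.08115 hr⁻¹
t½ = ln 2 / k = ln 2 / 0.08115 ≈ 8.54 hours

8.54 hours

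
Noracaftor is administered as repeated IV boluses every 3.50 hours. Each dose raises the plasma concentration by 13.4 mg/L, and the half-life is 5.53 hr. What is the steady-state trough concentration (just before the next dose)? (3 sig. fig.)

k = ln 2 / 5.53 = 0.1253 hr⁻¹
Fraction remaining after one interval: e^(−kτ) = e^(−0.1253 × 3.50) = 0.6449
R = 1 / (1 − 0.6449) = 2.816
Css,max = 13.4 × 2.816 = 37.73 mg/L
Css,min = Css,max × e^(−kτ) = 37.73 × 0.6449 ≈ 24.3 mg/L

24.3 mg/L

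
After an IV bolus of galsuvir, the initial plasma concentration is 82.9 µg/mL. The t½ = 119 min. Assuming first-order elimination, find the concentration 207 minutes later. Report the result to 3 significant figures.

k = ln 2 / 119 = 0.005825 min⁻¹
C(t) = C₀ e^(−kt) = 82.9 × e^(−0.005825 × 207) = 82.9 × e^(−1.206) = 82.9 × 0.2995 ≈ 24.8 µg/mL

24.8 µg/mL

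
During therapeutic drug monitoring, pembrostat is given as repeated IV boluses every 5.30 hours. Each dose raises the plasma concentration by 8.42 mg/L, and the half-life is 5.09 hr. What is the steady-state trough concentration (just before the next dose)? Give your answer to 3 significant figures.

k = ln 2 / 5.09 = 0.1362 hr⁻¹
Fraction remaining after one interval: e^(−kτ) = e^(−0.1362 × 5.30) = 0.4859
R = 1 / (1 − 0.4859) = 1.945
Css,max = 8.42 × 1.945 = 16.38 mg/L
Css,min = Css,max × e^(−kτ) = 16.38 × 0.4859 ≈ 7.96 mg/L

7.96 mg/L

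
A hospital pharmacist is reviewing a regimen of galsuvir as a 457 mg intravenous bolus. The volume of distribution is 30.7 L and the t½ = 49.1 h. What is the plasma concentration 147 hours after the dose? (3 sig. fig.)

C₀ = dose / V = 457 / 30.7 = 14.89 µg/mL
k = ln 2 / 49.1 = 0.01412 h⁻¹
C(t) = C₀ e^(−kt) = 14.89 × e^(−0.01412 × 147) = 14.89 × e^(−2.075) = 14.89 × 0.1255 ≈ 1.87 µg/mL

1.87 µg/mL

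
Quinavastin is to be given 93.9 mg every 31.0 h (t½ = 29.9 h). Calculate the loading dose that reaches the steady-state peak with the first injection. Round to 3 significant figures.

k = ln 2 / 29.9 = 0.02318 h⁻¹
Accumulation ratio R = 1 / (1 − e^(−kτ)) = 1 / (1 − e^(−0.02318×31.0)) = 1 / (1 − 0.4874) = 1.951
Loading dose = maintenance dose × R = 93.9 × 1.951 ≈ 183 mg

183 mg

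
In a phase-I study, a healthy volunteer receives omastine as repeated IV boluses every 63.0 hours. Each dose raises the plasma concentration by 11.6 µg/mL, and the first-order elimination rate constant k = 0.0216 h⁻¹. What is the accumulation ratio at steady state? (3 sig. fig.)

1.34

Fraction remaining after one interval: e^(−kτ) = e^(−0.02160 × 63.0) = 0.2565
R = 1 / (1 − 0.2565) = 1 / 0.7435 ≈ 1.34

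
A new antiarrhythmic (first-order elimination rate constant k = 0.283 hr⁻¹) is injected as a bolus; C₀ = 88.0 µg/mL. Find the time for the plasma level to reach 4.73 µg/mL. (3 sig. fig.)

C(t) = C₀ e^(−kt)  ⇒  t = ln(C₀/C) / k
t = ln(88.0/4.73) / 0.2830 = 2.923 / 0.2830 ≈ 10.3 hours

10.3 hours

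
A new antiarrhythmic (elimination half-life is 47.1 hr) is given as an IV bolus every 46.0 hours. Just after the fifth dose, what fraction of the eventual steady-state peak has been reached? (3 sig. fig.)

0.966

k = ln 2 / 47.1 = 0.01472 hr⁻¹
f_n = 1 − e^(−nkτ) = 1 − e^(−5 × 0.01472 × 46.0) = 1 − e^(−3.385) = 1 − 0.03388 ≈ 0.966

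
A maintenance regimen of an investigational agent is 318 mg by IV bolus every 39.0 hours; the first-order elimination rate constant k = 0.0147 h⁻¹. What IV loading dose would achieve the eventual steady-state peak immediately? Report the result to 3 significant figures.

729 mg

Accumulation ratio R = 1 / (1 − e^(−kτ)) = 1 / (1 − e^(−0.01470×39.0)) = 1 / (1 − 0.5637) = 2.292
Loading dose = maintenance dose × R = 318 × 2.292 ≈ 729 mg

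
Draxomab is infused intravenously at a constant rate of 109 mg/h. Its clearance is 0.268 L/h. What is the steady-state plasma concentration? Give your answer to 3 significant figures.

Css = infusion rate / CL = 109 / 0.268 ≈ 407 µg/mL

407 µg/mL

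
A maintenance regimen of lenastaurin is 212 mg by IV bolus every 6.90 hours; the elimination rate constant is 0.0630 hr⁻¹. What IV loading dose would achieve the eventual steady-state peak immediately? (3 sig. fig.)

601 mg

Accumulation ratio R = 1 / (1 − e^(−kτ)) = 1 / (1 − e^(−0.06300×6.90)) = 1 / (1 − 0.6475) = 2.837
Loading dose = maintenance dose × R = 212 × 2.837 ≈ 601 mg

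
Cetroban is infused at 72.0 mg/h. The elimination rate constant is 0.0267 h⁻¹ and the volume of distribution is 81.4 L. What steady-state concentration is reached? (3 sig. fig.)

CL = k · V = 0.0267 × 81.4 = 2.173 L/h
Css = rate / CL = 72.0 / 2.173 ≈ 33.1 µg/mL

33.1 µg/mL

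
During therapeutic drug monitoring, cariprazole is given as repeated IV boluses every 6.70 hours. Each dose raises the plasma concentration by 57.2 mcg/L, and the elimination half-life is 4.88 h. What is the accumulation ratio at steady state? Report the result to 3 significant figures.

k = ln 2 / 4.88 = 0.1420 h⁻¹
Fraction remaining after one interval: e^(−kτ) = e^(−0.1420 × 6.70) = 0.3861
R = 1 / (1 − 0.3861) = 1 / 0.6139 ≈ 1.63

1.63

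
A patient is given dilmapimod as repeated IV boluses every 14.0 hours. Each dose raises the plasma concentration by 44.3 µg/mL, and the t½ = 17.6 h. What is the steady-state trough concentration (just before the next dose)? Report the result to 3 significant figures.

60.2 µg/mL

k = ln 2 / 17.6 = 0.03938 h⁻¹
Fraction remaining after one interval: e^(−kτ) = e^(−0.03938 × 14.0) = 0.5762
R = 1 / (1 − 0.5762) = 2.359
Css,max = 44.3 × 2.359 = 104.5 µg/mL
Css,min = Css,max × e^(−kτ) = 104.5 × 0.5762 ≈ 60.2 µg/mL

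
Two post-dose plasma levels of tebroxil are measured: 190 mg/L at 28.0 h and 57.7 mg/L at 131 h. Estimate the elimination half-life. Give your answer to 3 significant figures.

k = ln(C₁/C₂) / (t₂ − t₁) = ln(190/57.7) / (131 − 28.0)
  = 1.192 / 103.0 = 0.01157 h⁻¹
t½ = ln 2 / k = ln 2 / 0.01157 ≈ 59.9 hours

59.9 hours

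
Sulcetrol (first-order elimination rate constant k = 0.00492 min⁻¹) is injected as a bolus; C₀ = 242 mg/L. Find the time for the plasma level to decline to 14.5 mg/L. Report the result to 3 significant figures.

572 minutes

C(t) = C₀ e^(−kt)  ⇒  t = ln(C₀/C) / k
t = ln(242/14.5) / 0.004920 = 2.815 / 0.004920 ≈ 572 minutes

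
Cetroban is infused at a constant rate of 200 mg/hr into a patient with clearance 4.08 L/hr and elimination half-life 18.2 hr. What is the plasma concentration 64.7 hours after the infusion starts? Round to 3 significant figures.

Css = rate / CL = 200 / 4.08 = 49.02 µg/mL
k = ln 2 / 18.2 = 0.03809 hr⁻¹
C(t) = Css (1 − e^(−kt)) = 49.02 × (1 − e^(−2.464)) = 49.02 × 0.9149 ≈ 44.8 µg/mL

44.8 µg/mL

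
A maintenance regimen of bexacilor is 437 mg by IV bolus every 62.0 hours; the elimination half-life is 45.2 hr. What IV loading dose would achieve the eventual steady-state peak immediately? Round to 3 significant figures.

k = ln 2 / 45.2 = 0.01534 hr⁻¹
Accumulation ratio R = 1 / (1 − e^(−kτ)) = 1 / (1 − e^(−0.01534×62.0)) = 1 / (1 − 0.3864) = 1.630
Loading dose = maintenance dose × R = 437 × 1.630 ≈ 712 mg

712 mg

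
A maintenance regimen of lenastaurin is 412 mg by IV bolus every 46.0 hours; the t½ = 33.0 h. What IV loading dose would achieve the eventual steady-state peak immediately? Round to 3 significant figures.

665 mg

k = ln 2 / 33.0 = 0.02100 h⁻¹
Accumulation ratio R = 1 / (1 − e^(−kτ)) = 1 / (1 − e^(−0.02100×46.0)) = 1 / (1 − 0.3805) = 1.614
Loading dose = maintenance dose × R = 412 × 1.614 ≈ 665 mg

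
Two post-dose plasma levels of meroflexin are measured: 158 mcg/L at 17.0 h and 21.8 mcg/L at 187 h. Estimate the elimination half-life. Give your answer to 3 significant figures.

59.5 hours

k = ln(C₁/C₂) / (t₂ − t₁) = ln(158/21.8) / (187 − 17.0)
  = 1.981 / 170.0 = 0.01165 h⁻¹
t½ = ln 2 / k = ln 2 / 0.01165 ≈ 59.5 hours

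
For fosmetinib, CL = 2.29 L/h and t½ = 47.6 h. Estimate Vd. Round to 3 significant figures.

157 L

k = ln 2 / t½ = ln 2 / 47.6 = 0.01456 h⁻¹
V = CL / k = 2.29 / 0.01456 ≈ 157 L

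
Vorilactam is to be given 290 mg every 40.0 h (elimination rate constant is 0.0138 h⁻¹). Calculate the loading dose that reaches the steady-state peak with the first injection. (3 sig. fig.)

Accumulation ratio R = 1 / (1 − e^(−kτ)) = 1 / (1 − e^(−0.01380×40.0)) = 1 / (1 − 0.5758) = 2.357
Loading dose = maintenance dose × R = 290 × 2.357 ≈ 684 mg

684 mg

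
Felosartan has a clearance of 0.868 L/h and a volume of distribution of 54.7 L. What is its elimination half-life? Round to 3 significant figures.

k = CL / V = 0.868 / 54.7 = 0.01587 h⁻¹
t½ = ln 2 / k = ln 2 / 0.01587 ≈ 43.7 hours

43.7 hours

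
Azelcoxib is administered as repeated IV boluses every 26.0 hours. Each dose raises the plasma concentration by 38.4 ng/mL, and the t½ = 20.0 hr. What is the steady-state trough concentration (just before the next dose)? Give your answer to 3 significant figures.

k = ln 2 / 20.0 = 0.03466 hr⁻¹
Fraction remaining after one interval: e^(−kτ) = e^(−0.03466 × 26.0) = 0.4061
R = 1 / (1 − 0.4061) = 1.684
Css,max = 38.4 × 1.684 = 64.66 ng/mL
Css,min = Css,max × e^(−kτ) = 64.66 × 0.4061 ≈ 26.3 ng/mL

26.3 ng/mL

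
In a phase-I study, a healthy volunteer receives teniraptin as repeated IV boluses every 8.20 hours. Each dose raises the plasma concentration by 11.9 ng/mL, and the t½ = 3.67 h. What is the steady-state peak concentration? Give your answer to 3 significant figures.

k = ln 2 / 3.67 = 0.1889 h⁻¹
Fraction remaining after one interval: e^(−kτ) = e^(−0.1889 × 8.20) = 0.2125
R = 1 / (1 − 0.2125) = 1.270
Css,max = 11.9 × 1.270 ≈ 15.1 ng/mL

15.1 ng/mL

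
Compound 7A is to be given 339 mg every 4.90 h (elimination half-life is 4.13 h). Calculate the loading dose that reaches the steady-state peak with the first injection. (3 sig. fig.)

605 mg

k = ln 2 / 4.13 = 0.1678 h⁻¹
Accumulation ratio R = 1 / (1 − e^(−kτ)) = 1 / (1 − e^(−0.1678×4.90)) = 1 / (1 − 0.4394) = 1.784
Loading dose = maintenance dose × R = 339 × 1.784 ≈ 605 mg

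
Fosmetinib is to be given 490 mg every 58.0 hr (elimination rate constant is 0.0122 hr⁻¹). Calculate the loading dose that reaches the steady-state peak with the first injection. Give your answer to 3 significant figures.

966 mg

Accumulation ratio R = 1 / (1 − e^(−kτ)) = 1 / (1 − e^(−0.01220×58.0)) = 1 / (1 − 0.4928) = 1.972
Loading dose = maintenance dose × R = 490 × 1.972 ≈ 966 mg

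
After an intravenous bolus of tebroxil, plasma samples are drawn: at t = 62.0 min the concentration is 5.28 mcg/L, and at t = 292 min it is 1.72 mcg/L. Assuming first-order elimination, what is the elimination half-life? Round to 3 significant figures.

k = ln(C₁/C₂) / (t₂ − t₁) = ln(5.28/1.72) / (292 − 62.0)
  = 1.122 / 230.0 = 0.004877 min⁻¹
t½ = ln 2 / k = ln 2 / 0.004877 ≈ 142 minutes

142 minutes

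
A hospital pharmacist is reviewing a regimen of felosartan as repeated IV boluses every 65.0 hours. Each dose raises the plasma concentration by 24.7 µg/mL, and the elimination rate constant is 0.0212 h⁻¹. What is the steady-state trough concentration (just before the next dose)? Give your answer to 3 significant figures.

Fraction remaining after one interval: e^(−kτ) = e^(−0.02120 × 65.0) = 0.2521
R = 1 / (1 − 0.2521) = 1.337
Css,max = 24.7 × 1.337 = 33.03 µg/mL
Css,min = Css,max × e^(−kτ) = 33.03 × 0.2521 ≈ 8.33 µg/mL

8.33 µg/mL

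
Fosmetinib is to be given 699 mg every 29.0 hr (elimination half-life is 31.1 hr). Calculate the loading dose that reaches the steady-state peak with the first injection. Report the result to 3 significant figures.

1470 mg

k = ln 2 / 31.1 = 0.02229 hr⁻¹
Accumulation ratio R = 1 / (1 − e^(−kτ)) = 1 / (1 − e^(−0.02229×29.0)) = 1 / (1 − 0.5240) = 2.101
Loading dose = maintenance dose × R = 699 × 2.101 ≈ 1470 mg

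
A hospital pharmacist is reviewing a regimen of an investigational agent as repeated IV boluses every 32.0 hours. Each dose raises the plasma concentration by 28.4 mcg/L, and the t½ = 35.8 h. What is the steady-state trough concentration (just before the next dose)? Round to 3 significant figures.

33.1 mcg/L

k = ln 2 / 35.8 = 0.01936 h⁻¹
Fraction remaining after one interval: e^(−kτ) = e^(−0.01936 × 32.0) = 0.5382
R = 1 / (1 − 0.5382) = 2.165
Css,max = 28.4 × 2.165 = 61.50 mcg/L
Css,min = Css,max × e^(−kτ) = 61.50 × 0.5382 ≈ 33.1 mcg/L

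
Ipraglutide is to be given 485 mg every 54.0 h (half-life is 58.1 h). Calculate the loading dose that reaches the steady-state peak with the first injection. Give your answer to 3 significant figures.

1020 mg

k = ln 2 / 58.1 = 0.01193 h⁻¹
Accumulation ratio R = 1 / (1 − e^(−kτ)) = 1 / (1 − e^(−0.01193×54.0)) = 1 / (1 − 0.5251) = 2.106
Loading dose = maintenance dose × R = 485 × 2.106 ≈ 1020 mg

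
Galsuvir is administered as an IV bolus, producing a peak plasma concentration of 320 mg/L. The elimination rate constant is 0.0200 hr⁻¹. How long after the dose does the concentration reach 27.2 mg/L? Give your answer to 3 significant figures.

123 hours

C(t) = C₀ e^(−kt)  ⇒  t = ln(C₀/C) / k
t = ln(320/27.2) / 0.02000 = 2.465 / 0.02000 ≈ 123 hours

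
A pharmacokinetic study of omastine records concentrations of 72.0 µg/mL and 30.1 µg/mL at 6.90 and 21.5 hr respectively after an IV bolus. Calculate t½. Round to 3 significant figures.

k = ln(C₁/C₂) / (t₂ − t₁) = ln(72.0/30.1) / (21.5 − 6.90)
  = 0.8721 / 14.60 = 0.05974 hr⁻¹
t½ = ln 2 / k = ln 2 / 0.05974 ≈ 11.6 hours

11.6 hours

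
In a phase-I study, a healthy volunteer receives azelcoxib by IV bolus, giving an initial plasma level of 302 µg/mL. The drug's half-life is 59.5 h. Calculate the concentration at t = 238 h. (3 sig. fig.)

k = ln 2 / 59.5 = 0.01165 h⁻¹
238 h is 4.000 half-lives, so C = 302 × (1/2)^4.000 = 302 × 0.06250 ≈ 18.9 µg/mL

18.9 µg/mL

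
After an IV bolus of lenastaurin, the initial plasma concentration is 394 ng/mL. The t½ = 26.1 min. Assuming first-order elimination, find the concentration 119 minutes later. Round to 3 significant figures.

16.7 ng/mL

k = ln 2 / 26.1 = 0.02656 min⁻¹
119 min is 4.559 half-lives, so C = 394 × (1/2)^4.559 = 394 × 0.04241 ≈ 16.7 ng/mL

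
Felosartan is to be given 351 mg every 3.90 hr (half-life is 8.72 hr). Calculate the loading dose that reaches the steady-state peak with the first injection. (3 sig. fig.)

k = ln 2 / 8.72 = 0.07949 hr⁻¹
Accumulation ratio R = 1 / (1 − e^(−kτ)) = 1 / (1 − e^(−0.07949×3.90)) = 1 / (1 − 0.7334) = 3.752
Loading dose = maintenance dose × R = 351 × 3.752 ≈ 1320 mg

1320 mg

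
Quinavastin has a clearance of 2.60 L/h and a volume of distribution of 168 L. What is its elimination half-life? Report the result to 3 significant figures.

44.8 hours

k = CL / V = 2.60 / 168 = 0.01548 h⁻¹
t½ = ln 2 / k = ln 2 / 0.01548 ≈ 44.8 hours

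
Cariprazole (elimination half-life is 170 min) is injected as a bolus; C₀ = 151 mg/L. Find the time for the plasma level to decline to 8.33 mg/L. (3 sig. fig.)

711 minutes

k = ln 2 / 170 = 0.004077 min⁻¹
C(t) = C₀ e^(−kt)  ⇒  t = ln(C₀/C) / k
t = ln(151/8.33) / 0.004077 = 2.897 / 0.004077 ≈ 711 minutes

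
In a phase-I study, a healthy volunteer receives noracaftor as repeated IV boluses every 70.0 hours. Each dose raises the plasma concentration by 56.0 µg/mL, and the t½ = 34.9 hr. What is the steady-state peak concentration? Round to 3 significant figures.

k = ln 2 / 34.9 = 0.01986 hr⁻¹
Fraction remaining after one interval: e^(−kτ) = e^(−0.01986 × 70.0) = 0.2490
R = 1 / (1 − 0.2490) = 1.332
Css,max = 56.0 × 1.332 ≈ 74.6 µg/mL

74.6 µg/mL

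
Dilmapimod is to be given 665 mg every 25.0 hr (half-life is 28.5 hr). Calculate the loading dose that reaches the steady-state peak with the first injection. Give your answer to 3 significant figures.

k = ln 2 / 28.5 = 0.02432 hr⁻¹
Accumulation ratio R = 1 / (1 − e^(−kτ)) = 1 / (1 − e^(−0.02432×25.0)) = 1 / (1 − 0.5444) = 2.195
Loading dose = maintenance dose × R = 665 × 2.195 ≈ 1460 mg

1460 mg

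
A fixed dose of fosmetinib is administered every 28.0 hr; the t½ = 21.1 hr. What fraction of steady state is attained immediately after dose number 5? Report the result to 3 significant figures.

k = ln 2 / 21.1 = 0.03285 hr⁻¹
f_n = 1 − e^(−nkτ) = 1 − e^(−5 × 0.03285 × 28.0) = 1 − e^(−4.599) = 1 − 0.01006 ≈ 0.990

0.990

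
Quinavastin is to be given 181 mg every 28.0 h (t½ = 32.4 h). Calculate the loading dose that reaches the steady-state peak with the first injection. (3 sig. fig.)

k = ln 2 / 32.4 = 0.02139 h⁻¹
Accumulation ratio R = 1 / (1 − e^(−kτ)) = 1 / (1 − e^(−0.02139×28.0)) = 1 / (1 − 0.5494) = 2.219
Loading dose = maintenance dose × R = 181 × 2.219 ≈ 402 mg

402 mg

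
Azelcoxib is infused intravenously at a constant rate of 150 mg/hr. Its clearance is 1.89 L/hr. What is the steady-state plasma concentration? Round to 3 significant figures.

Css = infusion rate / CL = 150 / 1.89 ≈ 79.4 mg/L

79.4 mg/L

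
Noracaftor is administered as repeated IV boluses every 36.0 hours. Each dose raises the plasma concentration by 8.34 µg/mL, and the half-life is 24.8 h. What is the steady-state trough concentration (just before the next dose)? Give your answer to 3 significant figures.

4.81 µg/mL

k = ln 2 / 24.8 = 0.02795 h⁻¹
Fraction remaining after one interval: e^(−kτ) = e^(−0.02795 × 36.0) = 0.3656
R = 1 / (1 − 0.3656) = 1.576
Css,max = 8.34 × 1.576 = 13.15 µg/mL
Css,min = Css,max × e^(−kτ) = 13.15 × 0.3656 ≈ 4.81 µg/mL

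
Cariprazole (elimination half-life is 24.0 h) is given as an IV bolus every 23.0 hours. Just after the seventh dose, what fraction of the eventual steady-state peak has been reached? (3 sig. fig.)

k = ln 2 / 24.0 = 0.02888 h⁻¹
f_n = 1 − e^(−nkτ) = 1 − e^(−7 × 0.02888 × 23.0) = 1 − e^(−4.650) = 1 − 0.009563 ≈ 0.990

0.990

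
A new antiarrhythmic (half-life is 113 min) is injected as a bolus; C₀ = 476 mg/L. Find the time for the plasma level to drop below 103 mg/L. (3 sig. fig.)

250 minutes

k = ln 2 / 113 = 0.006134 min⁻¹
C(t) = C₀ e^(−kt)  ⇒  t = ln(C₀/C) / k
t = ln(476/103) / 0.006134 = 1.531 / 0.006134 ≈ 250 minutes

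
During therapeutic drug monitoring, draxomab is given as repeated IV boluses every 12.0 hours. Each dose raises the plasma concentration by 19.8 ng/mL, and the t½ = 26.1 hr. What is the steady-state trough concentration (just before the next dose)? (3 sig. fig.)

52.8 ng/mL

k = ln 2 / 26.1 = 0.02656 hr⁻¹
Fraction remaining after one interval: e^(−kτ) = e^(−0.02656 × 12.0) = 0.7271
R = 1 / (1 − 0.7271) = 3.664
Css,max = 19.8 × 3.664 = 72.55 ng/mL
Css,min = Css,max × e^(−kτ) = 72.55 × 0.7271 ≈ 52.8 ng/mL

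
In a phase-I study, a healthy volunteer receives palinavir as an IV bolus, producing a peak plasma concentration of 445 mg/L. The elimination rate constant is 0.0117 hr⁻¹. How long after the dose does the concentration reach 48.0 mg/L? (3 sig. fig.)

C(t) = C₀ e^(−kt)  ⇒  t = ln(C₀/C) / k
t = ln(445/48.0) / 0.01170 = 2.227 / 0.01170 ≈ 190 hours

190 hours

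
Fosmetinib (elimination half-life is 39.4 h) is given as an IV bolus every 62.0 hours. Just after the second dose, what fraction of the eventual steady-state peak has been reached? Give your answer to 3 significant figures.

0.887

k = ln 2 / 39.4 = 0.01759 h⁻¹
f_n = 1 − e^(−nkτ) = 1 − e^(−2 × 0.01759 × 62.0) = 1 − e^(−2.181) = 1 − 0.1129 ≈ 0.887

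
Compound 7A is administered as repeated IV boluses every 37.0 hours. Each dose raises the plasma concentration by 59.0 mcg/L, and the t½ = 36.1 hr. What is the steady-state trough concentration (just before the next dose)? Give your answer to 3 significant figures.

57.0 mcg/L

k = ln 2 / 36.1 = 0.01920 hr⁻¹
Fraction remaining after one interval: e^(−kτ) = e^(−0.01920 × 37.0) = 0.4914
R = 1 / (1 − 0.4914) = 1.966
Css,max = 59.0 × 1.966 = 116.0 mcg/L
Css,min = Css,max × e^(−kτ) = 116.0 × 0.4914 ≈ 57.0 mcg/L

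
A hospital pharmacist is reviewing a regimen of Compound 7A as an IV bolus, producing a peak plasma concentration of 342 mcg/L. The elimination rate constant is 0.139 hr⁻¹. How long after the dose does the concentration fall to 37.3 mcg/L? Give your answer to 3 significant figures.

C(t) = C₀ e^(−kt)  ⇒  t = ln(C₀/C) / k
t = ln(342/37.3) / 0.1390 = 2.216 / 0.1390 ≈ 15.9 hours

15.9 hours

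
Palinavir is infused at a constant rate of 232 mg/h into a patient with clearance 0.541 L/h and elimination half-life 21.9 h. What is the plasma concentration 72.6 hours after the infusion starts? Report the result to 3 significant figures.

386 µg/mL

Css = rate / CL = 232 / 0.541 = 428.8 µg/mL
k = ln 2 / 21.9 = 0.03165 h⁻¹
C(t) = Css (1 − e^(−kt)) = 428.8 × (1 − e^(−2.298)) = 428.8 × 0.8995 ≈ 386 µg/mL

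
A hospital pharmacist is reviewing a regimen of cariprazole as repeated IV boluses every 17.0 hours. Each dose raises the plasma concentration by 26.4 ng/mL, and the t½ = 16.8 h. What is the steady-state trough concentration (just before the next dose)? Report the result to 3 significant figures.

k = ln 2 / 16.8 = 0.04126 h⁻¹
Fraction remaining after one interval: e^(−kτ) = e^(−0.04126 × 17.0) = 0.4959
R = 1 / (1 − 0.4959) = 1.984
Css,max = 26.4 × 1.984 = 52.37 ng/mL
Css,min = Css,max × e^(−kτ) = 52.37 × 0.4959 ≈ 26.0 ng/mL

26.0 ng/mL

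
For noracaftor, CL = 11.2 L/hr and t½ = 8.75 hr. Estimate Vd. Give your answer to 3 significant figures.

141 L

k = ln 2 / t½ = ln 2 / 8.75 = 0.07922 hr⁻¹
V = CL / k = 11.2 / 0.07922 ≈ 141 L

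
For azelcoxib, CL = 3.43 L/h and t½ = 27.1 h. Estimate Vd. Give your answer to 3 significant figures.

134 L

k = ln 2 / t½ = ln 2 / 27.1 = 0.02558 h⁻¹
V = CL / k = 3.43 / 0.02558 ≈ 134 L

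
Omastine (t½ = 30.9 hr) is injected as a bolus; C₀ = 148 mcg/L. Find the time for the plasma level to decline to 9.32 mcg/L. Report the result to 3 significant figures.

k = ln 2 / 30.9 = 0.02243 hr⁻¹
C(t) = C₀ e^(−kt)  ⇒  t = ln(C₀/C) / k
t = ln(148/9.32) / 0.02243 = 2.765 / 0.02243 ≈ 123 hours

123 hours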